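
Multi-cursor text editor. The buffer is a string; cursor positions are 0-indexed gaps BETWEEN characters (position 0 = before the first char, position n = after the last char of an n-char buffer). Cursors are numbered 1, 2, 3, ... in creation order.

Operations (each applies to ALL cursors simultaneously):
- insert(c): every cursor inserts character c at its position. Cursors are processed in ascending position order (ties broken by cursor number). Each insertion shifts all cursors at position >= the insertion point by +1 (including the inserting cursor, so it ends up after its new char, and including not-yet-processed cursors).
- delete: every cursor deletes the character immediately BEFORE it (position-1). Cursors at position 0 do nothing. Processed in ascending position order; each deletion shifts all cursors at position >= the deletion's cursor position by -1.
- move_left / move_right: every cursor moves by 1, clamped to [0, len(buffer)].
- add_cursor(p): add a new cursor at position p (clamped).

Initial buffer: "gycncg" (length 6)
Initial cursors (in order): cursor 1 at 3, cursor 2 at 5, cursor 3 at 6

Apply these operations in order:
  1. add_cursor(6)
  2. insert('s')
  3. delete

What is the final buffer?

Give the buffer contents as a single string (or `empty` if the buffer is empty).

Answer: gycncg

Derivation:
After op 1 (add_cursor(6)): buffer="gycncg" (len 6), cursors c1@3 c2@5 c3@6 c4@6, authorship ......
After op 2 (insert('s')): buffer="gycsncsgss" (len 10), cursors c1@4 c2@7 c3@10 c4@10, authorship ...1..2.34
After op 3 (delete): buffer="gycncg" (len 6), cursors c1@3 c2@5 c3@6 c4@6, authorship ......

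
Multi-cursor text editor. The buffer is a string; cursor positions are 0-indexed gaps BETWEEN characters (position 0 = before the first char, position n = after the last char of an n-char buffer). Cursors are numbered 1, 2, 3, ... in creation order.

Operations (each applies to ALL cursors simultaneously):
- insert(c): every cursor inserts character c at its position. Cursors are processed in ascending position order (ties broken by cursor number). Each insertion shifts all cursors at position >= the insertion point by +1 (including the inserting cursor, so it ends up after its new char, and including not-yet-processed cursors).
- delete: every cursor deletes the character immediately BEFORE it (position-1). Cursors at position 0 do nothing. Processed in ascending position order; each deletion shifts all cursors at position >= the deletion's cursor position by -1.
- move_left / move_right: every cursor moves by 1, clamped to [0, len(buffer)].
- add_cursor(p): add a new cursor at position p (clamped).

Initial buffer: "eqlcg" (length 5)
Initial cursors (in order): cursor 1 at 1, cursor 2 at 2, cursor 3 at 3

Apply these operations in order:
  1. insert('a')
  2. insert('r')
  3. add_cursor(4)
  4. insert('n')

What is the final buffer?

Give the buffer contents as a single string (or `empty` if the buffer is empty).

After op 1 (insert('a')): buffer="eaqalacg" (len 8), cursors c1@2 c2@4 c3@6, authorship .1.2.3..
After op 2 (insert('r')): buffer="earqarlarcg" (len 11), cursors c1@3 c2@6 c3@9, authorship .11.22.33..
After op 3 (add_cursor(4)): buffer="earqarlarcg" (len 11), cursors c1@3 c4@4 c2@6 c3@9, authorship .11.22.33..
After op 4 (insert('n')): buffer="earnqnarnlarncg" (len 15), cursors c1@4 c4@6 c2@9 c3@13, authorship .111.4222.333..

Answer: earnqnarnlarncg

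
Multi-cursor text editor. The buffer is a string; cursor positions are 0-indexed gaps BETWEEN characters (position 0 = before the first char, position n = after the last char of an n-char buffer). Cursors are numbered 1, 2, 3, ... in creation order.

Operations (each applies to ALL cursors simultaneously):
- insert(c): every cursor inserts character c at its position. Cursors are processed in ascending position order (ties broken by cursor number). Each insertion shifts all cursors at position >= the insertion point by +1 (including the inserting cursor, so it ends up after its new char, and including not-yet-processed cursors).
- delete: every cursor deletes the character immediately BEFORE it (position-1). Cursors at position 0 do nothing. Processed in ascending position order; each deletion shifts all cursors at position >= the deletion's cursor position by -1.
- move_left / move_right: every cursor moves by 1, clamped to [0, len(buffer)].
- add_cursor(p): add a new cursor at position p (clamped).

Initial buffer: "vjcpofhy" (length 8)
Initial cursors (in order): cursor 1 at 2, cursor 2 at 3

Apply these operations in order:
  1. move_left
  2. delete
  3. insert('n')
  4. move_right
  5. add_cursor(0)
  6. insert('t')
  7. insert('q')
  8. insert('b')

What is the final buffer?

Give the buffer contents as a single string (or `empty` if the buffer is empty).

After op 1 (move_left): buffer="vjcpofhy" (len 8), cursors c1@1 c2@2, authorship ........
After op 2 (delete): buffer="cpofhy" (len 6), cursors c1@0 c2@0, authorship ......
After op 3 (insert('n')): buffer="nncpofhy" (len 8), cursors c1@2 c2@2, authorship 12......
After op 4 (move_right): buffer="nncpofhy" (len 8), cursors c1@3 c2@3, authorship 12......
After op 5 (add_cursor(0)): buffer="nncpofhy" (len 8), cursors c3@0 c1@3 c2@3, authorship 12......
After op 6 (insert('t')): buffer="tnncttpofhy" (len 11), cursors c3@1 c1@6 c2@6, authorship 312.12.....
After op 7 (insert('q')): buffer="tqnncttqqpofhy" (len 14), cursors c3@2 c1@9 c2@9, authorship 3312.1212.....
After op 8 (insert('b')): buffer="tqbnncttqqbbpofhy" (len 17), cursors c3@3 c1@12 c2@12, authorship 33312.121212.....

Answer: tqbnncttqqbbpofhy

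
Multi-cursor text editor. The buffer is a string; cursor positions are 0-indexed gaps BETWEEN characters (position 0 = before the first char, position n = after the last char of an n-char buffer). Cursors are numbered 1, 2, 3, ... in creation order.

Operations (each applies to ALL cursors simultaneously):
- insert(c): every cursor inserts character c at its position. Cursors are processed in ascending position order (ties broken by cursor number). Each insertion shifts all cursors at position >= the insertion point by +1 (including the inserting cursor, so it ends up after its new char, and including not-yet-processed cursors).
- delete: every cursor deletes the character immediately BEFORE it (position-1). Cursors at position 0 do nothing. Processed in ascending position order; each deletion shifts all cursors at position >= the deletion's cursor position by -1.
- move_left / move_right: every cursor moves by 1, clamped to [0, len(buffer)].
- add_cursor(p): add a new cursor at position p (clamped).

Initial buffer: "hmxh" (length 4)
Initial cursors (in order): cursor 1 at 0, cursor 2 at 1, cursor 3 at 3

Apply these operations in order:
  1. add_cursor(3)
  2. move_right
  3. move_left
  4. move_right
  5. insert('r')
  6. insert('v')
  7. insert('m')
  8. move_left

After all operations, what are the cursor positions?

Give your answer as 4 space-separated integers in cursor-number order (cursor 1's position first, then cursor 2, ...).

Answer: 3 7 15 15

Derivation:
After op 1 (add_cursor(3)): buffer="hmxh" (len 4), cursors c1@0 c2@1 c3@3 c4@3, authorship ....
After op 2 (move_right): buffer="hmxh" (len 4), cursors c1@1 c2@2 c3@4 c4@4, authorship ....
After op 3 (move_left): buffer="hmxh" (len 4), cursors c1@0 c2@1 c3@3 c4@3, authorship ....
After op 4 (move_right): buffer="hmxh" (len 4), cursors c1@1 c2@2 c3@4 c4@4, authorship ....
After op 5 (insert('r')): buffer="hrmrxhrr" (len 8), cursors c1@2 c2@4 c3@8 c4@8, authorship .1.2..34
After op 6 (insert('v')): buffer="hrvmrvxhrrvv" (len 12), cursors c1@3 c2@6 c3@12 c4@12, authorship .11.22..3434
After op 7 (insert('m')): buffer="hrvmmrvmxhrrvvmm" (len 16), cursors c1@4 c2@8 c3@16 c4@16, authorship .111.222..343434
After op 8 (move_left): buffer="hrvmmrvmxhrrvvmm" (len 16), cursors c1@3 c2@7 c3@15 c4@15, authorship .111.222..343434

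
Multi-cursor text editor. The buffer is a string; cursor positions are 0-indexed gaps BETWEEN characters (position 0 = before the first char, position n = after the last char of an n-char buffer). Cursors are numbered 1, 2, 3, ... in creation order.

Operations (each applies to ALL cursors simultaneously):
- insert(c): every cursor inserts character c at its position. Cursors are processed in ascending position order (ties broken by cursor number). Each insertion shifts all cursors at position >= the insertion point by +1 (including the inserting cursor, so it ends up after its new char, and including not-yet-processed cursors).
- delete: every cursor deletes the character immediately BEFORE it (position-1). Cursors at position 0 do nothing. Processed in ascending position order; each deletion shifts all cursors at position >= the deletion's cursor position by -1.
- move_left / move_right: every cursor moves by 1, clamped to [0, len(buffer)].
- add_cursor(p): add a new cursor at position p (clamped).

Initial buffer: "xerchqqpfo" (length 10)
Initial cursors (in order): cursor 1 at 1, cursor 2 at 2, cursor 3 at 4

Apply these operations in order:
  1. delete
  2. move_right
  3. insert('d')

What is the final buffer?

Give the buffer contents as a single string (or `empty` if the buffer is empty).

Answer: rddhdqqpfo

Derivation:
After op 1 (delete): buffer="rhqqpfo" (len 7), cursors c1@0 c2@0 c3@1, authorship .......
After op 2 (move_right): buffer="rhqqpfo" (len 7), cursors c1@1 c2@1 c3@2, authorship .......
After op 3 (insert('d')): buffer="rddhdqqpfo" (len 10), cursors c1@3 c2@3 c3@5, authorship .12.3.....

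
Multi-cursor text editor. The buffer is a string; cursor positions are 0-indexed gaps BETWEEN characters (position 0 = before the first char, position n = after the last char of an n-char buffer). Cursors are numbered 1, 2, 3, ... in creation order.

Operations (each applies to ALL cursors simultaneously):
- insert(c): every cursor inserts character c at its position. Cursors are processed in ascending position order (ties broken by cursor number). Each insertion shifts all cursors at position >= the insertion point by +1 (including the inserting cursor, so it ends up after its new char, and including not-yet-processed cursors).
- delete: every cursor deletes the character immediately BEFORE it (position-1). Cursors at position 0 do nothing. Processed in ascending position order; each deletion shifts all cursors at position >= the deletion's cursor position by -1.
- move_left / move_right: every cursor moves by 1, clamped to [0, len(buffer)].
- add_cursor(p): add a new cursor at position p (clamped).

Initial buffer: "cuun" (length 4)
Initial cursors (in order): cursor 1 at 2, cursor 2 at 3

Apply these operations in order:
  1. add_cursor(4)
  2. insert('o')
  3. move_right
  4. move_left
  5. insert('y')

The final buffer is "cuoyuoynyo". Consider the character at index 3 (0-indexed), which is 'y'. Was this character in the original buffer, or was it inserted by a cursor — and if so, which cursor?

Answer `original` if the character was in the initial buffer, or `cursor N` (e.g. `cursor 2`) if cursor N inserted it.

Answer: cursor 1

Derivation:
After op 1 (add_cursor(4)): buffer="cuun" (len 4), cursors c1@2 c2@3 c3@4, authorship ....
After op 2 (insert('o')): buffer="cuouono" (len 7), cursors c1@3 c2@5 c3@7, authorship ..1.2.3
After op 3 (move_right): buffer="cuouono" (len 7), cursors c1@4 c2@6 c3@7, authorship ..1.2.3
After op 4 (move_left): buffer="cuouono" (len 7), cursors c1@3 c2@5 c3@6, authorship ..1.2.3
After op 5 (insert('y')): buffer="cuoyuoynyo" (len 10), cursors c1@4 c2@7 c3@9, authorship ..11.22.33
Authorship (.=original, N=cursor N): . . 1 1 . 2 2 . 3 3
Index 3: author = 1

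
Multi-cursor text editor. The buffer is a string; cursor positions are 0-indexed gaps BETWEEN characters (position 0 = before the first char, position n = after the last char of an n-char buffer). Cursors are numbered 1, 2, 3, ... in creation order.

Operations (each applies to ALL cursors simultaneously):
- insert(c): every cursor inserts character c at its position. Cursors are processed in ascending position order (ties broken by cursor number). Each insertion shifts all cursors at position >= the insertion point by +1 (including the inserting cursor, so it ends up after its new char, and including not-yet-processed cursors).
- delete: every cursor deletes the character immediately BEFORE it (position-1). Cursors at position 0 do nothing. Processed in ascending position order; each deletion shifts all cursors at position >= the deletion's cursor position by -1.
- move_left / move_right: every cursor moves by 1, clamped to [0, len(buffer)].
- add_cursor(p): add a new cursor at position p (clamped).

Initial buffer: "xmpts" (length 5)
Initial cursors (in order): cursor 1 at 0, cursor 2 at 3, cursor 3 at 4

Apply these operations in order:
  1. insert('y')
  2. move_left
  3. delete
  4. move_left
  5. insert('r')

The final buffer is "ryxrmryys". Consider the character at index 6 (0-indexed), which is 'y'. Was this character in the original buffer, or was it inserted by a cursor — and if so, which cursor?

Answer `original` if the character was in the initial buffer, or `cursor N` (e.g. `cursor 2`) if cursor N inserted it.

Answer: cursor 2

Derivation:
After op 1 (insert('y')): buffer="yxmpytys" (len 8), cursors c1@1 c2@5 c3@7, authorship 1...2.3.
After op 2 (move_left): buffer="yxmpytys" (len 8), cursors c1@0 c2@4 c3@6, authorship 1...2.3.
After op 3 (delete): buffer="yxmyys" (len 6), cursors c1@0 c2@3 c3@4, authorship 1..23.
After op 4 (move_left): buffer="yxmyys" (len 6), cursors c1@0 c2@2 c3@3, authorship 1..23.
After op 5 (insert('r')): buffer="ryxrmryys" (len 9), cursors c1@1 c2@4 c3@6, authorship 11.2.323.
Authorship (.=original, N=cursor N): 1 1 . 2 . 3 2 3 .
Index 6: author = 2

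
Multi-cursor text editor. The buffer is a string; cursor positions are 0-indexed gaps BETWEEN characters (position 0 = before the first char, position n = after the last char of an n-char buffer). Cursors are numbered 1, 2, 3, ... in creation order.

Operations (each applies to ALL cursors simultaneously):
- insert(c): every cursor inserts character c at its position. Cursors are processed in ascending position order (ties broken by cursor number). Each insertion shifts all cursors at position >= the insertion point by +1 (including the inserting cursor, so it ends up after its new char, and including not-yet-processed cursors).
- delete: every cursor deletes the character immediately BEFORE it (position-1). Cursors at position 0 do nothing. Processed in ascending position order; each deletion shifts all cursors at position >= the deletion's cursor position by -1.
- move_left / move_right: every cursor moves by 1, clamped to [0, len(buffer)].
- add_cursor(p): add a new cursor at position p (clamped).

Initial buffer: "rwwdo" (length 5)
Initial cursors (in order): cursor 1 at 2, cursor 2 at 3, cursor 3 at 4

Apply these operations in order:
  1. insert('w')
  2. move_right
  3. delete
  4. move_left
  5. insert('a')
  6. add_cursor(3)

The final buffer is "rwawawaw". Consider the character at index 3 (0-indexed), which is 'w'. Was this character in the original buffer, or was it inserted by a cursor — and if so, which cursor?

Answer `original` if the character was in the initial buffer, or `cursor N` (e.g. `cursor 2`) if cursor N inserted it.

After op 1 (insert('w')): buffer="rwwwwdwo" (len 8), cursors c1@3 c2@5 c3@7, authorship ..1.2.3.
After op 2 (move_right): buffer="rwwwwdwo" (len 8), cursors c1@4 c2@6 c3@8, authorship ..1.2.3.
After op 3 (delete): buffer="rwwww" (len 5), cursors c1@3 c2@4 c3@5, authorship ..123
After op 4 (move_left): buffer="rwwww" (len 5), cursors c1@2 c2@3 c3@4, authorship ..123
After op 5 (insert('a')): buffer="rwawawaw" (len 8), cursors c1@3 c2@5 c3@7, authorship ..112233
After op 6 (add_cursor(3)): buffer="rwawawaw" (len 8), cursors c1@3 c4@3 c2@5 c3@7, authorship ..112233
Authorship (.=original, N=cursor N): . . 1 1 2 2 3 3
Index 3: author = 1

Answer: cursor 1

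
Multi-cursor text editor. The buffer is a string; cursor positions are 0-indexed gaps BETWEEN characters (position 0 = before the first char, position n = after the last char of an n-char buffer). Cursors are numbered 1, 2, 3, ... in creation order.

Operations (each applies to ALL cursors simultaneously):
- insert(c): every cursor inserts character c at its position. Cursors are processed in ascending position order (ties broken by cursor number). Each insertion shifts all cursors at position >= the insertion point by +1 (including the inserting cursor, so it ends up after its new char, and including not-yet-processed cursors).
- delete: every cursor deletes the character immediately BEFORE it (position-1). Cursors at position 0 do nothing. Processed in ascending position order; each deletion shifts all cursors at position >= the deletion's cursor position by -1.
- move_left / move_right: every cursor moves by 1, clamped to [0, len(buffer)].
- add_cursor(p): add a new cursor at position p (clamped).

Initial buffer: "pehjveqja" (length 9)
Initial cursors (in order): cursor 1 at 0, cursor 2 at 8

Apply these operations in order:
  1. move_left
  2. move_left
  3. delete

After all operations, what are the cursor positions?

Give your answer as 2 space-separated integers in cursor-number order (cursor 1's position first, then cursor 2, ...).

After op 1 (move_left): buffer="pehjveqja" (len 9), cursors c1@0 c2@7, authorship .........
After op 2 (move_left): buffer="pehjveqja" (len 9), cursors c1@0 c2@6, authorship .........
After op 3 (delete): buffer="pehjvqja" (len 8), cursors c1@0 c2@5, authorship ........

Answer: 0 5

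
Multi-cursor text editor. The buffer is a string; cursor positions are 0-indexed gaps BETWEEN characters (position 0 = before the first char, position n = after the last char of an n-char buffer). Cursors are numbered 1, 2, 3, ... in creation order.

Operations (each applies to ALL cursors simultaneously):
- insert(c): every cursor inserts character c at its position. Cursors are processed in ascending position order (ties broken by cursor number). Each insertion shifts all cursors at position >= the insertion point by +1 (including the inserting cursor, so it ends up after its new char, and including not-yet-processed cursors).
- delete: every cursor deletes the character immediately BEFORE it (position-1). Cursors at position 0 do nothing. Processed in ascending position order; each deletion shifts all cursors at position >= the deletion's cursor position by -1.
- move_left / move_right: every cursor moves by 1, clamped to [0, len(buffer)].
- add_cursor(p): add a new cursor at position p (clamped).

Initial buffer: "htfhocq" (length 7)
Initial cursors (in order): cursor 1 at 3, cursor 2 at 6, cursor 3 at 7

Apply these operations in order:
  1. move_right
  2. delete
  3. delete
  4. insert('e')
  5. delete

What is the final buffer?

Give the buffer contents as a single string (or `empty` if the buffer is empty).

After op 1 (move_right): buffer="htfhocq" (len 7), cursors c1@4 c2@7 c3@7, authorship .......
After op 2 (delete): buffer="htfo" (len 4), cursors c1@3 c2@4 c3@4, authorship ....
After op 3 (delete): buffer="h" (len 1), cursors c1@1 c2@1 c3@1, authorship .
After op 4 (insert('e')): buffer="heee" (len 4), cursors c1@4 c2@4 c3@4, authorship .123
After op 5 (delete): buffer="h" (len 1), cursors c1@1 c2@1 c3@1, authorship .

Answer: h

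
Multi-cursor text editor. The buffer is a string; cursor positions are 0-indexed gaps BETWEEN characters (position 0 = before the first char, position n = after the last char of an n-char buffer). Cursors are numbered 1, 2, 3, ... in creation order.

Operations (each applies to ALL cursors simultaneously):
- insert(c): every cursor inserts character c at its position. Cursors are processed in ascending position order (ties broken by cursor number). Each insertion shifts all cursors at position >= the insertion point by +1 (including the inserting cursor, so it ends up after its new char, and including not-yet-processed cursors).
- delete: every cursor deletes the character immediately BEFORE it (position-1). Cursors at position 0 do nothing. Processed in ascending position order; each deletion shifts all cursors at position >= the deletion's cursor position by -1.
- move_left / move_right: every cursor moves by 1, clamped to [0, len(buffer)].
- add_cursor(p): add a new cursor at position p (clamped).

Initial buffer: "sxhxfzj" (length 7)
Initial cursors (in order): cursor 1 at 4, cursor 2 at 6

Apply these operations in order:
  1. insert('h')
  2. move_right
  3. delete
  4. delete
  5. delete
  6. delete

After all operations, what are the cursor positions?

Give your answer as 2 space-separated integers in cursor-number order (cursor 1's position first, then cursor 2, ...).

After op 1 (insert('h')): buffer="sxhxhfzhj" (len 9), cursors c1@5 c2@8, authorship ....1..2.
After op 2 (move_right): buffer="sxhxhfzhj" (len 9), cursors c1@6 c2@9, authorship ....1..2.
After op 3 (delete): buffer="sxhxhzh" (len 7), cursors c1@5 c2@7, authorship ....1.2
After op 4 (delete): buffer="sxhxz" (len 5), cursors c1@4 c2@5, authorship .....
After op 5 (delete): buffer="sxh" (len 3), cursors c1@3 c2@3, authorship ...
After op 6 (delete): buffer="s" (len 1), cursors c1@1 c2@1, authorship .

Answer: 1 1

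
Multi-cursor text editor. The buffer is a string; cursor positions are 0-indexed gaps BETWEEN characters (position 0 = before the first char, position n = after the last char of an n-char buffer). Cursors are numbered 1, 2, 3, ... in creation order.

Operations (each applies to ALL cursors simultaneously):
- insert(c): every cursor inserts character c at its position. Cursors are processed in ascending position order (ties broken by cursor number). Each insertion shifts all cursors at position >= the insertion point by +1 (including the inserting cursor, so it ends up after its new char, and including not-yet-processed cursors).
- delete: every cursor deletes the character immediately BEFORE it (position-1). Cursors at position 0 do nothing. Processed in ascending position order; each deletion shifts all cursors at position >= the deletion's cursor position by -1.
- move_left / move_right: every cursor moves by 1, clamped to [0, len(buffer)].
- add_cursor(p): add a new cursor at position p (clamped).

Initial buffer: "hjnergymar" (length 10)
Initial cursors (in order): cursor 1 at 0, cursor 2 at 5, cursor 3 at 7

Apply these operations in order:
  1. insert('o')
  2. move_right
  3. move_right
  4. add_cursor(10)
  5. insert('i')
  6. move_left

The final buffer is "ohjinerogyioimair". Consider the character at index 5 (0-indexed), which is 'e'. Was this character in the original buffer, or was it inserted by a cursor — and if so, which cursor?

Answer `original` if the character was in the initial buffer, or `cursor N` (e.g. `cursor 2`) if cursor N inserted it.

After op 1 (insert('o')): buffer="ohjnerogyomar" (len 13), cursors c1@1 c2@7 c3@10, authorship 1.....2..3...
After op 2 (move_right): buffer="ohjnerogyomar" (len 13), cursors c1@2 c2@8 c3@11, authorship 1.....2..3...
After op 3 (move_right): buffer="ohjnerogyomar" (len 13), cursors c1@3 c2@9 c3@12, authorship 1.....2..3...
After op 4 (add_cursor(10)): buffer="ohjnerogyomar" (len 13), cursors c1@3 c2@9 c4@10 c3@12, authorship 1.....2..3...
After op 5 (insert('i')): buffer="ohjinerogyioimair" (len 17), cursors c1@4 c2@11 c4@13 c3@16, authorship 1..1...2..234..3.
After op 6 (move_left): buffer="ohjinerogyioimair" (len 17), cursors c1@3 c2@10 c4@12 c3@15, authorship 1..1...2..234..3.
Authorship (.=original, N=cursor N): 1 . . 1 . . . 2 . . 2 3 4 . . 3 .
Index 5: author = original

Answer: original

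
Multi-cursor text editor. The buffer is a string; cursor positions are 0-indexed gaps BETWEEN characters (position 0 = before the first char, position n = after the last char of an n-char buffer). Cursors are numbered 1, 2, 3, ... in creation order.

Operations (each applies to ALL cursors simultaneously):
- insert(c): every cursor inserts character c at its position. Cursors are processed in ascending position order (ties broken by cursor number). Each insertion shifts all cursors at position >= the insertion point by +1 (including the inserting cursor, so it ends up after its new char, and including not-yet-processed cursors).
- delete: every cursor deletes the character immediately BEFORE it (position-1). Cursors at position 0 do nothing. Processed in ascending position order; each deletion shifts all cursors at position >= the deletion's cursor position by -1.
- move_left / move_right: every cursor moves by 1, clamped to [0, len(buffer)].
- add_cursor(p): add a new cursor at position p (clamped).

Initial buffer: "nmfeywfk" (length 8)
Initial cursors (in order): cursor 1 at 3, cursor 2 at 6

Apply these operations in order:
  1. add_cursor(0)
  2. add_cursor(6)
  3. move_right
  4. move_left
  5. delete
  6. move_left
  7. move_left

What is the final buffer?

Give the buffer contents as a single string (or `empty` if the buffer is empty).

Answer: nmefk

Derivation:
After op 1 (add_cursor(0)): buffer="nmfeywfk" (len 8), cursors c3@0 c1@3 c2@6, authorship ........
After op 2 (add_cursor(6)): buffer="nmfeywfk" (len 8), cursors c3@0 c1@3 c2@6 c4@6, authorship ........
After op 3 (move_right): buffer="nmfeywfk" (len 8), cursors c3@1 c1@4 c2@7 c4@7, authorship ........
After op 4 (move_left): buffer="nmfeywfk" (len 8), cursors c3@0 c1@3 c2@6 c4@6, authorship ........
After op 5 (delete): buffer="nmefk" (len 5), cursors c3@0 c1@2 c2@3 c4@3, authorship .....
After op 6 (move_left): buffer="nmefk" (len 5), cursors c3@0 c1@1 c2@2 c4@2, authorship .....
After op 7 (move_left): buffer="nmefk" (len 5), cursors c1@0 c3@0 c2@1 c4@1, authorship .....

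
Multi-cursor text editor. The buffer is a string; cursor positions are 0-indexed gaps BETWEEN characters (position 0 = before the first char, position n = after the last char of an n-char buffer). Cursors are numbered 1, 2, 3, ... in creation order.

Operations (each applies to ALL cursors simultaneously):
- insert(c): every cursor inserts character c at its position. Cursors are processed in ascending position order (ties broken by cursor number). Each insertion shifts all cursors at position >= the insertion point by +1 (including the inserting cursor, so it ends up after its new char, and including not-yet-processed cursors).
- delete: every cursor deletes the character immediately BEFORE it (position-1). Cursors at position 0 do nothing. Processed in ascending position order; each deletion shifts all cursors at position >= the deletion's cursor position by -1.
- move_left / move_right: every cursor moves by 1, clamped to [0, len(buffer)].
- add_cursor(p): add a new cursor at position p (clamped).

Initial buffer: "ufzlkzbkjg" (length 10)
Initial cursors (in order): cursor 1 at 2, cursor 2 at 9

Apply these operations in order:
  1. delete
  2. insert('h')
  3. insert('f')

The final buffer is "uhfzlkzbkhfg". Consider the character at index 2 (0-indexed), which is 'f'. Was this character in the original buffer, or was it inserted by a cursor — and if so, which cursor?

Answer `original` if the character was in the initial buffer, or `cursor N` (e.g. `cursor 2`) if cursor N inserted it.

Answer: cursor 1

Derivation:
After op 1 (delete): buffer="uzlkzbkg" (len 8), cursors c1@1 c2@7, authorship ........
After op 2 (insert('h')): buffer="uhzlkzbkhg" (len 10), cursors c1@2 c2@9, authorship .1......2.
After op 3 (insert('f')): buffer="uhfzlkzbkhfg" (len 12), cursors c1@3 c2@11, authorship .11......22.
Authorship (.=original, N=cursor N): . 1 1 . . . . . . 2 2 .
Index 2: author = 1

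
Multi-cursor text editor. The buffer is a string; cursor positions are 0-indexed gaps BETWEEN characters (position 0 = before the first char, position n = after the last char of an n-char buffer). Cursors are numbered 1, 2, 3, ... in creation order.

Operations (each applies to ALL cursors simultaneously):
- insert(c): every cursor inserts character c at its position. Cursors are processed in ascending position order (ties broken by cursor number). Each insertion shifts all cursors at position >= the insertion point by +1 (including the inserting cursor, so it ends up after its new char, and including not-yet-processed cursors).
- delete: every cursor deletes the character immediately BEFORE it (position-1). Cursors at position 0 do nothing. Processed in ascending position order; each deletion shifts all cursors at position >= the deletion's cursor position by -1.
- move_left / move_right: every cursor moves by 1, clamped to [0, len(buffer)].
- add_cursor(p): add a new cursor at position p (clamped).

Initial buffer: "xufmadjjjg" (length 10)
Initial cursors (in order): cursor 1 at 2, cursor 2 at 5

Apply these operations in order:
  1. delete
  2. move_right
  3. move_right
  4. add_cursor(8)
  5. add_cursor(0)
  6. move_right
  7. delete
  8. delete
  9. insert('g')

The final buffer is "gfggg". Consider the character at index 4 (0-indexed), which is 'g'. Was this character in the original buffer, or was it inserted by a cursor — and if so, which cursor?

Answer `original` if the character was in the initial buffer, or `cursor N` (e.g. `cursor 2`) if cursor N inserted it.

Answer: cursor 3

Derivation:
After op 1 (delete): buffer="xfmdjjjg" (len 8), cursors c1@1 c2@3, authorship ........
After op 2 (move_right): buffer="xfmdjjjg" (len 8), cursors c1@2 c2@4, authorship ........
After op 3 (move_right): buffer="xfmdjjjg" (len 8), cursors c1@3 c2@5, authorship ........
After op 4 (add_cursor(8)): buffer="xfmdjjjg" (len 8), cursors c1@3 c2@5 c3@8, authorship ........
After op 5 (add_cursor(0)): buffer="xfmdjjjg" (len 8), cursors c4@0 c1@3 c2@5 c3@8, authorship ........
After op 6 (move_right): buffer="xfmdjjjg" (len 8), cursors c4@1 c1@4 c2@6 c3@8, authorship ........
After op 7 (delete): buffer="fmjj" (len 4), cursors c4@0 c1@2 c2@3 c3@4, authorship ....
After op 8 (delete): buffer="f" (len 1), cursors c4@0 c1@1 c2@1 c3@1, authorship .
After op 9 (insert('g')): buffer="gfggg" (len 5), cursors c4@1 c1@5 c2@5 c3@5, authorship 4.123
Authorship (.=original, N=cursor N): 4 . 1 2 3
Index 4: author = 3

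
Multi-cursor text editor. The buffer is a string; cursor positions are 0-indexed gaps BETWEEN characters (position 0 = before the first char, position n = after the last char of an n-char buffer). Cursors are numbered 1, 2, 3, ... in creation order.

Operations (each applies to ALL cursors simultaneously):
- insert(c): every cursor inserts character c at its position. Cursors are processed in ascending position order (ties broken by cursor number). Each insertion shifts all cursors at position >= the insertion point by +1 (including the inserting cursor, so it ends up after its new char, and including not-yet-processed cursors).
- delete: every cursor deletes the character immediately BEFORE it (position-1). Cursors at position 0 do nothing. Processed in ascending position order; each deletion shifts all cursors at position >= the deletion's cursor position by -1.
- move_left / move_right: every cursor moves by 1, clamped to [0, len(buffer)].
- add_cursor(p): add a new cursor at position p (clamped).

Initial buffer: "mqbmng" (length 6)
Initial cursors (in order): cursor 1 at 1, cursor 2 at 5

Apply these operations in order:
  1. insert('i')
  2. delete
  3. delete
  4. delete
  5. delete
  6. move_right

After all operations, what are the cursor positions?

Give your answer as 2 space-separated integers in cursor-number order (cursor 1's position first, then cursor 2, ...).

After op 1 (insert('i')): buffer="miqbmnig" (len 8), cursors c1@2 c2@7, authorship .1....2.
After op 2 (delete): buffer="mqbmng" (len 6), cursors c1@1 c2@5, authorship ......
After op 3 (delete): buffer="qbmg" (len 4), cursors c1@0 c2@3, authorship ....
After op 4 (delete): buffer="qbg" (len 3), cursors c1@0 c2@2, authorship ...
After op 5 (delete): buffer="qg" (len 2), cursors c1@0 c2@1, authorship ..
After op 6 (move_right): buffer="qg" (len 2), cursors c1@1 c2@2, authorship ..

Answer: 1 2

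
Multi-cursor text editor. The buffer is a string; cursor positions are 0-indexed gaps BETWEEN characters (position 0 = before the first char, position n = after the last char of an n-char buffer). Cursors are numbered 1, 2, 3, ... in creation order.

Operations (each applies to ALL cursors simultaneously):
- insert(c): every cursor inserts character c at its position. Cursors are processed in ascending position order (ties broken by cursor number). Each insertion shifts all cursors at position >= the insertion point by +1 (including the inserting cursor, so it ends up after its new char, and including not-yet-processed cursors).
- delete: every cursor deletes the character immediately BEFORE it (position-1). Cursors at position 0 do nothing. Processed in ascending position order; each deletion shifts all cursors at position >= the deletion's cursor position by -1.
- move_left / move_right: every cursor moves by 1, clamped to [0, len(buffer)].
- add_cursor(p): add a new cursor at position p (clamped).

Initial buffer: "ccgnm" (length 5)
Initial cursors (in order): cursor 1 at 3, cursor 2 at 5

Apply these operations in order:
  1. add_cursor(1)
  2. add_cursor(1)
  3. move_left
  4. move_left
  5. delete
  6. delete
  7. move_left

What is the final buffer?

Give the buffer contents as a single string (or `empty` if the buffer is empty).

Answer: nm

Derivation:
After op 1 (add_cursor(1)): buffer="ccgnm" (len 5), cursors c3@1 c1@3 c2@5, authorship .....
After op 2 (add_cursor(1)): buffer="ccgnm" (len 5), cursors c3@1 c4@1 c1@3 c2@5, authorship .....
After op 3 (move_left): buffer="ccgnm" (len 5), cursors c3@0 c4@0 c1@2 c2@4, authorship .....
After op 4 (move_left): buffer="ccgnm" (len 5), cursors c3@0 c4@0 c1@1 c2@3, authorship .....
After op 5 (delete): buffer="cnm" (len 3), cursors c1@0 c3@0 c4@0 c2@1, authorship ...
After op 6 (delete): buffer="nm" (len 2), cursors c1@0 c2@0 c3@0 c4@0, authorship ..
After op 7 (move_left): buffer="nm" (len 2), cursors c1@0 c2@0 c3@0 c4@0, authorship ..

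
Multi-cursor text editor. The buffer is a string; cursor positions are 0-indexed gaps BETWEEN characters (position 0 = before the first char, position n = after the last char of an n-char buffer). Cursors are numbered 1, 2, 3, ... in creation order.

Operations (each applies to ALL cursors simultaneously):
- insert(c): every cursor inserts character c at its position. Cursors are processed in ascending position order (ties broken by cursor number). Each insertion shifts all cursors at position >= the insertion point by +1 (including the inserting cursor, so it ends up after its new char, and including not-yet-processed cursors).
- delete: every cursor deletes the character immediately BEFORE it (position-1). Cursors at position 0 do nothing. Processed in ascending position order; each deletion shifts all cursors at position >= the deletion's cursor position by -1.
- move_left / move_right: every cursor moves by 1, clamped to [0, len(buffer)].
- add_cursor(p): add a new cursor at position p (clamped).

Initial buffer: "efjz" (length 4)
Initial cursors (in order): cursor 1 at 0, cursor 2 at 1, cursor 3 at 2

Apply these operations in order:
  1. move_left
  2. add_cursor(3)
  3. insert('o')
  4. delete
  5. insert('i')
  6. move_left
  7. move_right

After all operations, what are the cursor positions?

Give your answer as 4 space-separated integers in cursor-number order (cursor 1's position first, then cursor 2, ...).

Answer: 2 2 4 7

Derivation:
After op 1 (move_left): buffer="efjz" (len 4), cursors c1@0 c2@0 c3@1, authorship ....
After op 2 (add_cursor(3)): buffer="efjz" (len 4), cursors c1@0 c2@0 c3@1 c4@3, authorship ....
After op 3 (insert('o')): buffer="ooeofjoz" (len 8), cursors c1@2 c2@2 c3@4 c4@7, authorship 12.3..4.
After op 4 (delete): buffer="efjz" (len 4), cursors c1@0 c2@0 c3@1 c4@3, authorship ....
After op 5 (insert('i')): buffer="iieifjiz" (len 8), cursors c1@2 c2@2 c3@4 c4@7, authorship 12.3..4.
After op 6 (move_left): buffer="iieifjiz" (len 8), cursors c1@1 c2@1 c3@3 c4@6, authorship 12.3..4.
After op 7 (move_right): buffer="iieifjiz" (len 8), cursors c1@2 c2@2 c3@4 c4@7, authorship 12.3..4.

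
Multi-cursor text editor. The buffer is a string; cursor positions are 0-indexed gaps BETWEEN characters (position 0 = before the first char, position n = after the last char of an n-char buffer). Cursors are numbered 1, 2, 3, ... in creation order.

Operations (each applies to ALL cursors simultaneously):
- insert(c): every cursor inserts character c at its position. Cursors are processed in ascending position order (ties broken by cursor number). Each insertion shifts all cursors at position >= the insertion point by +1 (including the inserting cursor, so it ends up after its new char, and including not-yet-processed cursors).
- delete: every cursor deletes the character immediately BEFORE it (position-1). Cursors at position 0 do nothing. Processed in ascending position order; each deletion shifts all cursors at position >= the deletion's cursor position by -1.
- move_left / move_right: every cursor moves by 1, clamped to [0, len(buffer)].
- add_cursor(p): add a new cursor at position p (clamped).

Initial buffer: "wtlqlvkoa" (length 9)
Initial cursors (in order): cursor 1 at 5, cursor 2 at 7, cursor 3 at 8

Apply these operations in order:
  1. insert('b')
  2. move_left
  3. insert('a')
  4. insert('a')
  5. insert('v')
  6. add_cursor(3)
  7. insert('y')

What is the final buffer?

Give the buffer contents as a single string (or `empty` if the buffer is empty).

After op 1 (insert('b')): buffer="wtlqlbvkboba" (len 12), cursors c1@6 c2@9 c3@11, authorship .....1..2.3.
After op 2 (move_left): buffer="wtlqlbvkboba" (len 12), cursors c1@5 c2@8 c3@10, authorship .....1..2.3.
After op 3 (insert('a')): buffer="wtlqlabvkaboaba" (len 15), cursors c1@6 c2@10 c3@13, authorship .....11..22.33.
After op 4 (insert('a')): buffer="wtlqlaabvkaaboaaba" (len 18), cursors c1@7 c2@12 c3@16, authorship .....111..222.333.
After op 5 (insert('v')): buffer="wtlqlaavbvkaavboaavba" (len 21), cursors c1@8 c2@14 c3@19, authorship .....1111..2222.3333.
After op 6 (add_cursor(3)): buffer="wtlqlaavbvkaavboaavba" (len 21), cursors c4@3 c1@8 c2@14 c3@19, authorship .....1111..2222.3333.
After op 7 (insert('y')): buffer="wtlyqlaavybvkaavyboaavyba" (len 25), cursors c4@4 c1@10 c2@17 c3@23, authorship ...4..11111..22222.33333.

Answer: wtlyqlaavybvkaavyboaavyba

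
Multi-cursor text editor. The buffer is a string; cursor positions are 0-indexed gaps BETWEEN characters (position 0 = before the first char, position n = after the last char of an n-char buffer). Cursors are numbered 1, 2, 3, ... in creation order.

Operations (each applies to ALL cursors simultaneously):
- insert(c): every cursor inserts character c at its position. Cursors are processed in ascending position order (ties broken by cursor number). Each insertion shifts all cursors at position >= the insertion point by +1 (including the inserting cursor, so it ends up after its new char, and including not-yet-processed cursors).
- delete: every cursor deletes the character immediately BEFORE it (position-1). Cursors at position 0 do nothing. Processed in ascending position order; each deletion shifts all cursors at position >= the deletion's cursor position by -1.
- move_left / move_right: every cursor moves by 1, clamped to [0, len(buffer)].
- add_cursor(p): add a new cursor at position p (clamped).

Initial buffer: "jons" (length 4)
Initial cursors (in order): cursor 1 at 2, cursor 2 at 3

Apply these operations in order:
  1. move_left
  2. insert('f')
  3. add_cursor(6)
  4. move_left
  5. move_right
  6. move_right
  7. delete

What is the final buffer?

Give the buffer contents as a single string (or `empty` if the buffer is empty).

After op 1 (move_left): buffer="jons" (len 4), cursors c1@1 c2@2, authorship ....
After op 2 (insert('f')): buffer="jfofns" (len 6), cursors c1@2 c2@4, authorship .1.2..
After op 3 (add_cursor(6)): buffer="jfofns" (len 6), cursors c1@2 c2@4 c3@6, authorship .1.2..
After op 4 (move_left): buffer="jfofns" (len 6), cursors c1@1 c2@3 c3@5, authorship .1.2..
After op 5 (move_right): buffer="jfofns" (len 6), cursors c1@2 c2@4 c3@6, authorship .1.2..
After op 6 (move_right): buffer="jfofns" (len 6), cursors c1@3 c2@5 c3@6, authorship .1.2..
After op 7 (delete): buffer="jff" (len 3), cursors c1@2 c2@3 c3@3, authorship .12

Answer: jff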